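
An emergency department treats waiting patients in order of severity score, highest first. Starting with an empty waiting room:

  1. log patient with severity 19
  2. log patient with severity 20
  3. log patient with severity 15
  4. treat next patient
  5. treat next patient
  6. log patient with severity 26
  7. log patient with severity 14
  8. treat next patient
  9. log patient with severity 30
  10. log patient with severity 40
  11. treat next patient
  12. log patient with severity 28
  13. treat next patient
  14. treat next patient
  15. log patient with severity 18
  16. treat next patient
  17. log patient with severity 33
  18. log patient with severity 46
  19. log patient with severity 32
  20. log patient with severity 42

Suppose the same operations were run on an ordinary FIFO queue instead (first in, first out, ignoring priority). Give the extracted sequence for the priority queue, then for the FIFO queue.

insert 19 → {19}
insert 20 → {20, 19}
insert 15 → {20, 19, 15}
treat next patient → 20; now {19, 15}
treat next patient → 19; now {15}
insert 26 → {26, 15}
insert 14 → {26, 15, 14}
treat next patient → 26; now {15, 14}
insert 30 → {30, 15, 14}
insert 40 → {40, 30, 15, 14}
treat next patient → 40; now {30, 15, 14}
insert 28 → {30, 28, 15, 14}
treat next patient → 30; now {28, 15, 14}
treat next patient → 28; now {15, 14}
insert 18 → {18, 15, 14}
treat next patient → 18; now {15, 14}
insert 33 → {33, 15, 14}
insert 46 → {46, 33, 15, 14}
insert 32 → {46, 33, 32, 15, 14}
insert 42 → {46, 42, 33, 32, 15, 14}

priority queue: [20, 19, 26, 40, 30, 28, 18]; FIFO queue: 19, 20, 15, 26, 14, 30, 40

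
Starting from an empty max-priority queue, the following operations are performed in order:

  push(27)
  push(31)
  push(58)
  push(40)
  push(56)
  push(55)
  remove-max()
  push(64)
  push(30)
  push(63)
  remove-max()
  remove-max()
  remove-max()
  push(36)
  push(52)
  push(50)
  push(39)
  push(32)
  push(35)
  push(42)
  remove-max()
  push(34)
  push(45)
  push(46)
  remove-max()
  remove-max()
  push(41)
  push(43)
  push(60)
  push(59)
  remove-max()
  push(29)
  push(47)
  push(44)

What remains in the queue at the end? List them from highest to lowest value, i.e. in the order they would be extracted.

[59, 47, 46, 45, 44, 43, 42, 41, 40, 39, 36, 35, 34, 32, 31, 30, 29, 27]

insert 27 → {27}
insert 31 → {31, 27}
insert 58 → {58, 31, 27}
insert 40 → {58, 40, 31, 27}
insert 56 → {58, 56, 40, 31, 27}
insert 55 → {58, 56, 55, 40, 31, 27}
remove-max → 58; now {56, 55, 40, 31, 27}
insert 64 → {64, 56, 55, 40, 31, 27}
insert 30 → {64, 56, 55, 40, 31, 30, 27}
insert 63 → {64, 63, 56, 55, 40, 31, 30, 27}
remove-max → 64; now {63, 56, 55, 40, 31, 30, 27}
remove-max → 63; now {56, 55, 40, 31, 30, 27}
remove-max → 56; now {55, 40, 31, 30, 27}
insert 36 → {55, 40, 36, 31, 30, 27}
insert 52 → {55, 52, 40, 36, 31, 30, 27}
insert 50 → {55, 52, 50, 40, 36, 31, 30, 27}
insert 39 → {55, 52, 50, 40, 39, 36, 31, 30, 27}
insert 32 → {55, 52, 50, 40, 39, 36, 32, 31, 30, 27}
insert 35 → {55, 52, 50, 40, 39, 36, 35, 32, 31, 30, 27}
insert 42 → {55, 52, 50, 42, 40, 39, 36, 35, 32, 31, 30, 27}
remove-max → 55; now {52, 50, 42, 40, 39, 36, 35, 32, 31, 30, 27}
insert 34 → {52, 50, 42, 40, 39, 36, 35, 34, 32, 31, 30, 27}
insert 45 → {52, 50, 45, 42, 40, 39, 36, 35, 34, 32, 31, 30, 27}
insert 46 → {52, 50, 46, 45, 42, 40, 39, 36, 35, 34, 32, 31, 30, 27}
remove-max → 52; now {50, 46, 45, 42, 40, 39, 36, 35, 34, 32, 31, 30, 27}
remove-max → 50; now {46, 45, 42, 40, 39, 36, 35, 34, 32, 31, 30, 27}
insert 41 → {46, 45, 42, 41, 40, 39, 36, 35, 34, 32, 31, 30, 27}
insert 43 → {46, 45, 43, 42, 41, 40, 39, 36, 35, 34, 32, 31, 30, 27}
insert 60 → {60, 46, 45, 43, 42, 41, 40, 39, 36, 35, 34, 32, 31, 30, 27}
insert 59 → {60, 59, 46, 45, 43, 42, 41, 40, 39, 36, 35, 34, 32, 31, 30, 27}
remove-max → 60; now {59, 46, 45, 43, 42, 41, 40, 39, 36, 35, 34, 32, 31, 30, 27}
insert 29 → {59, 46, 45, 43, 42, 41, 40, 39, 36, 35, 34, 32, 31, 30, 29, 27}
insert 47 → {59, 47, 46, 45, 43, 42, 41, 40, 39, 36, 35, 34, 32, 31, 30, 29, 27}
insert 44 → {59, 47, 46, 45, 44, 43, 42, 41, 40, 39, 36, 35, 34, 32, 31, 30, 29, 27}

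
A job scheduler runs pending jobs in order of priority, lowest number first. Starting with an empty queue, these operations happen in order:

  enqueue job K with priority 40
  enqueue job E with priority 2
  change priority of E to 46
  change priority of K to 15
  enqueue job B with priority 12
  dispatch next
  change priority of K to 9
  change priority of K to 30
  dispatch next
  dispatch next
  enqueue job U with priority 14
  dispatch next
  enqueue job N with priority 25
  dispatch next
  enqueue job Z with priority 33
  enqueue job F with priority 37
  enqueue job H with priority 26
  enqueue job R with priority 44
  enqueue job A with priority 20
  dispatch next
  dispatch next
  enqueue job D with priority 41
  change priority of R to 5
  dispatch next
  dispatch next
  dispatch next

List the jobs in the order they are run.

B → K → E → U → N → A → H → R → Z → F

add K (priority 40) → {K:40}
add E (priority 2) → {E:2, K:40}
update E to priority 46 → {K:40, E:46}
update K to priority 15 → {K:15, E:46}
add B (priority 12) → {B:12, K:15, E:46}
dispatch next → B; now {K:15, E:46}
update K to priority 9 → {K:9, E:46}
update K to priority 30 → {K:30, E:46}
dispatch next → K; now {E:46}
dispatch next → E; now {}
add U (priority 14) → {U:14}
dispatch next → U; now {}
add N (priority 25) → {N:25}
dispatch next → N; now {}
add Z (priority 33) → {Z:33}
add F (priority 37) → {Z:33, F:37}
add H (priority 26) → {H:26, Z:33, F:37}
add R (priority 44) → {H:26, Z:33, F:37, R:44}
add A (priority 20) → {A:20, H:26, Z:33, F:37, R:44}
dispatch next → A; now {H:26, Z:33, F:37, R:44}
dispatch next → H; now {Z:33, F:37, R:44}
add D (priority 41) → {Z:33, F:37, D:41, R:44}
update R to priority 5 → {R:5, Z:33, F:37, D:41}
dispatch next → R; now {Z:33, F:37, D:41}
dispatch next → Z; now {F:37, D:41}
dispatch next → F; now {D:41}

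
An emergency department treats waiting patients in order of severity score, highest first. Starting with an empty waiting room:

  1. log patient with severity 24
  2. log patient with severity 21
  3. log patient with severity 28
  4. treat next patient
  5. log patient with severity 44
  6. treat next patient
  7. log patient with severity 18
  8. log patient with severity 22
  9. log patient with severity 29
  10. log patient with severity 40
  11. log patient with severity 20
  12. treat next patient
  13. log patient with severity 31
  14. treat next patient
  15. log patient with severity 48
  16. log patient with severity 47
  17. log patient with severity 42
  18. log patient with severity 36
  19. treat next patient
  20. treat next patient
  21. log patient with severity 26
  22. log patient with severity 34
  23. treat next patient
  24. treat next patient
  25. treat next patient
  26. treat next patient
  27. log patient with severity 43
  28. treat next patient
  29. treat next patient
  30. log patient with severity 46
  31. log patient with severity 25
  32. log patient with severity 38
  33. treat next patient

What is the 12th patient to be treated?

insert 24 → {24}
insert 21 → {24, 21}
insert 28 → {28, 24, 21}
treat next patient → 28; now {24, 21}
insert 44 → {44, 24, 21}
treat next patient → 44; now {24, 21}
insert 18 → {24, 21, 18}
insert 22 → {24, 22, 21, 18}
insert 29 → {29, 24, 22, 21, 18}
insert 40 → {40, 29, 24, 22, 21, 18}
insert 20 → {40, 29, 24, 22, 21, 20, 18}
treat next patient → 40; now {29, 24, 22, 21, 20, 18}
insert 31 → {31, 29, 24, 22, 21, 20, 18}
treat next patient → 31; now {29, 24, 22, 21, 20, 18}
insert 48 → {48, 29, 24, 22, 21, 20, 18}
insert 47 → {48, 47, 29, 24, 22, 21, 20, 18}
insert 42 → {48, 47, 42, 29, 24, 22, 21, 20, 18}
insert 36 → {48, 47, 42, 36, 29, 24, 22, 21, 20, 18}
treat next patient → 48; now {47, 42, 36, 29, 24, 22, 21, 20, 18}
treat next patient → 47; now {42, 36, 29, 24, 22, 21, 20, 18}
insert 26 → {42, 36, 29, 26, 24, 22, 21, 20, 18}
insert 34 → {42, 36, 34, 29, 26, 24, 22, 21, 20, 18}
treat next patient → 42; now {36, 34, 29, 26, 24, 22, 21, 20, 18}
treat next patient → 36; now {34, 29, 26, 24, 22, 21, 20, 18}
treat next patient → 34; now {29, 26, 24, 22, 21, 20, 18}
treat next patient → 29; now {26, 24, 22, 21, 20, 18}
insert 43 → {43, 26, 24, 22, 21, 20, 18}
treat next patient → 43; now {26, 24, 22, 21, 20, 18}
treat next patient → 26; now {24, 22, 21, 20, 18}
insert 46 → {46, 24, 22, 21, 20, 18}
insert 25 → {46, 25, 24, 22, 21, 20, 18}
insert 38 → {46, 38, 25, 24, 22, 21, 20, 18}
treat next patient → 46; now {38, 25, 24, 22, 21, 20, 18}

26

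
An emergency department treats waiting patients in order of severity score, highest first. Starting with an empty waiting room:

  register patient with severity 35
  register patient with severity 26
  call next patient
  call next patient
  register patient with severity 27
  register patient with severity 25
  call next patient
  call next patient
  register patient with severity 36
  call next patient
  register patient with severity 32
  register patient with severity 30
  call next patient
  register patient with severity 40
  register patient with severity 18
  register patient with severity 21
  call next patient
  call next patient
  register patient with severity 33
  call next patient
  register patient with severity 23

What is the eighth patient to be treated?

30

insert 35 → {35}
insert 26 → {35, 26}
call next patient → 35; now {26}
call next patient → 26; now {}
insert 27 → {27}
insert 25 → {27, 25}
call next patient → 27; now {25}
call next patient → 25; now {}
insert 36 → {36}
call next patient → 36; now {}
insert 32 → {32}
insert 30 → {32, 30}
call next patient → 32; now {30}
insert 40 → {40, 30}
insert 18 → {40, 30, 18}
insert 21 → {40, 30, 21, 18}
call next patient → 40; now {30, 21, 18}
call next patient → 30; now {21, 18}
insert 33 → {33, 21, 18}
call next patient → 33; now {21, 18}
insert 23 → {23, 21, 18}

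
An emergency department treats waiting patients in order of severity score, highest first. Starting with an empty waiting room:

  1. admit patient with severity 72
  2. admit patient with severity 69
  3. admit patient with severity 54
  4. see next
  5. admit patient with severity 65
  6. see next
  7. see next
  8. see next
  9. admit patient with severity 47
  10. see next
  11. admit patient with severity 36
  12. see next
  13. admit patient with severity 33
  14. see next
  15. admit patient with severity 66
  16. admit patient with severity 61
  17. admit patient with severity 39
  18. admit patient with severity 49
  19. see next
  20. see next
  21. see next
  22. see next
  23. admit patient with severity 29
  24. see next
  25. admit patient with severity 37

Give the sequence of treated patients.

insert 72 → {72}
insert 69 → {72, 69}
insert 54 → {72, 69, 54}
see next → 72; now {69, 54}
insert 65 → {69, 65, 54}
see next → 69; now {65, 54}
see next → 65; now {54}
see next → 54; now {}
insert 47 → {47}
see next → 47; now {}
insert 36 → {36}
see next → 36; now {}
insert 33 → {33}
see next → 33; now {}
insert 66 → {66}
insert 61 → {66, 61}
insert 39 → {66, 61, 39}
insert 49 → {66, 61, 49, 39}
see next → 66; now {61, 49, 39}
see next → 61; now {49, 39}
see next → 49; now {39}
see next → 39; now {}
insert 29 → {29}
see next → 29; now {}
insert 37 → {37}

72, 69, 65, 54, 47, 36, 33, 66, 61, 49, 39, 29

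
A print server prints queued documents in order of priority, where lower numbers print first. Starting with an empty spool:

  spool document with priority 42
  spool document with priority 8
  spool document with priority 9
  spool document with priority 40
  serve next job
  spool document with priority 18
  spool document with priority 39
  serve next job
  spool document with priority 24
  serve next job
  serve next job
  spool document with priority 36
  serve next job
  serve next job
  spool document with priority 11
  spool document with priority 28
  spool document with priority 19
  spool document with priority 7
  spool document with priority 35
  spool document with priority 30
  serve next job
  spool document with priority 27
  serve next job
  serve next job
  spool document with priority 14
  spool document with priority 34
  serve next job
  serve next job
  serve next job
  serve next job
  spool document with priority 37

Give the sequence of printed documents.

8 → 9 → 18 → 24 → 36 → 39 → 7 → 11 → 19 → 14 → 27 → 28 → 30

insert 42 → {42}
insert 8 → {8, 42}
insert 9 → {8, 9, 42}
insert 40 → {8, 9, 40, 42}
serve next job → 8; now {9, 40, 42}
insert 18 → {9, 18, 40, 42}
insert 39 → {9, 18, 39, 40, 42}
serve next job → 9; now {18, 39, 40, 42}
insert 24 → {18, 24, 39, 40, 42}
serve next job → 18; now {24, 39, 40, 42}
serve next job → 24; now {39, 40, 42}
insert 36 → {36, 39, 40, 42}
serve next job → 36; now {39, 40, 42}
serve next job → 39; now {40, 42}
insert 11 → {11, 40, 42}
insert 28 → {11, 28, 40, 42}
insert 19 → {11, 19, 28, 40, 42}
insert 7 → {7, 11, 19, 28, 40, 42}
insert 35 → {7, 11, 19, 28, 35, 40, 42}
insert 30 → {7, 11, 19, 28, 30, 35, 40, 42}
serve next job → 7; now {11, 19, 28, 30, 35, 40, 42}
insert 27 → {11, 19, 27, 28, 30, 35, 40, 42}
serve next job → 11; now {19, 27, 28, 30, 35, 40, 42}
serve next job → 19; now {27, 28, 30, 35, 40, 42}
insert 14 → {14, 27, 28, 30, 35, 40, 42}
insert 34 → {14, 27, 28, 30, 34, 35, 40, 42}
serve next job → 14; now {27, 28, 30, 34, 35, 40, 42}
serve next job → 27; now {28, 30, 34, 35, 40, 42}
serve next job → 28; now {30, 34, 35, 40, 42}
serve next job → 30; now {34, 35, 40, 42}
insert 37 → {34, 35, 37, 40, 42}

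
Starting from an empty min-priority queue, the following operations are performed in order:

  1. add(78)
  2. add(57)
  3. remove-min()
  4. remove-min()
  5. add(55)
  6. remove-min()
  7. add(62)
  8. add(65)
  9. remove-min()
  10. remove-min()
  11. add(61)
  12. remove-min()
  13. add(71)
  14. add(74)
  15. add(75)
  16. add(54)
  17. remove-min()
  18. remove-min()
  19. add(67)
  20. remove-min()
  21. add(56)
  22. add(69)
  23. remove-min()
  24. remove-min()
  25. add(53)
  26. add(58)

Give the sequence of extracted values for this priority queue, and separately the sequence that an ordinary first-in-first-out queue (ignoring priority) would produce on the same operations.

insert 78 → {78}
insert 57 → {57, 78}
remove-min → 57; now {78}
remove-min → 78; now {}
insert 55 → {55}
remove-min → 55; now {}
insert 62 → {62}
insert 65 → {62, 65}
remove-min → 62; now {65}
remove-min → 65; now {}
insert 61 → {61}
remove-min → 61; now {}
insert 71 → {71}
insert 74 → {71, 74}
insert 75 → {71, 74, 75}
insert 54 → {54, 71, 74, 75}
remove-min → 54; now {71, 74, 75}
remove-min → 71; now {74, 75}
insert 67 → {67, 74, 75}
remove-min → 67; now {74, 75}
insert 56 → {56, 74, 75}
insert 69 → {56, 69, 74, 75}
remove-min → 56; now {69, 74, 75}
remove-min → 69; now {74, 75}
insert 53 → {53, 74, 75}
insert 58 → {53, 58, 74, 75}

priority queue: [57, 78, 55, 62, 65, 61, 54, 71, 67, 56, 69]; FIFO queue: [78, 57, 55, 62, 65, 61, 71, 74, 75, 54, 67]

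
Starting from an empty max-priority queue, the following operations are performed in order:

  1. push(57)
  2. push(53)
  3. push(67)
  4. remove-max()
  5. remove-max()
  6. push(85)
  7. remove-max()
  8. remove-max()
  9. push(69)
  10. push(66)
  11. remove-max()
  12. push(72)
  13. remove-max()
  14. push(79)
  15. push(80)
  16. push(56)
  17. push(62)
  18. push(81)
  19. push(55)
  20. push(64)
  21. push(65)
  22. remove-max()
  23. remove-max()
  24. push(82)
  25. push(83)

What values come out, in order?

67 → 57 → 85 → 53 → 69 → 72 → 81 → 80

insert 57 → {57}
insert 53 → {57, 53}
insert 67 → {67, 57, 53}
remove-max → 67; now {57, 53}
remove-max → 57; now {53}
insert 85 → {85, 53}
remove-max → 85; now {53}
remove-max → 53; now {}
insert 69 → {69}
insert 66 → {69, 66}
remove-max → 69; now {66}
insert 72 → {72, 66}
remove-max → 72; now {66}
insert 79 → {79, 66}
insert 80 → {80, 79, 66}
insert 56 → {80, 79, 66, 56}
insert 62 → {80, 79, 66, 62, 56}
insert 81 → {81, 80, 79, 66, 62, 56}
insert 55 → {81, 80, 79, 66, 62, 56, 55}
insert 64 → {81, 80, 79, 66, 64, 62, 56, 55}
insert 65 → {81, 80, 79, 66, 65, 64, 62, 56, 55}
remove-max → 81; now {80, 79, 66, 65, 64, 62, 56, 55}
remove-max → 80; now {79, 66, 65, 64, 62, 56, 55}
insert 82 → {82, 79, 66, 65, 64, 62, 56, 55}
insert 83 → {83, 82, 79, 66, 65, 64, 62, 56, 55}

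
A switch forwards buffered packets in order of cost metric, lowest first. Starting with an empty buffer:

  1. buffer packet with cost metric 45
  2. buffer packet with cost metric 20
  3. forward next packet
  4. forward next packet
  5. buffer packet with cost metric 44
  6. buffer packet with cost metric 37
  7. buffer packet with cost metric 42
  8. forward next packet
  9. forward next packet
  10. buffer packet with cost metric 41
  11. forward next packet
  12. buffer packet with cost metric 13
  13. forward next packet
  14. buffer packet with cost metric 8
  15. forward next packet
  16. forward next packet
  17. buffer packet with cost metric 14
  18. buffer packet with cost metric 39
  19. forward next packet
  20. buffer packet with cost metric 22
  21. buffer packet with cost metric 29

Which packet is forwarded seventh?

insert 45 → {45}
insert 20 → {20, 45}
forward next packet → 20; now {45}
forward next packet → 45; now {}
insert 44 → {44}
insert 37 → {37, 44}
insert 42 → {37, 42, 44}
forward next packet → 37; now {42, 44}
forward next packet → 42; now {44}
insert 41 → {41, 44}
forward next packet → 41; now {44}
insert 13 → {13, 44}
forward next packet → 13; now {44}
insert 8 → {8, 44}
forward next packet → 8; now {44}
forward next packet → 44; now {}
insert 14 → {14}
insert 39 → {14, 39}
forward next packet → 14; now {39}
insert 22 → {22, 39}
insert 29 → {22, 29, 39}

8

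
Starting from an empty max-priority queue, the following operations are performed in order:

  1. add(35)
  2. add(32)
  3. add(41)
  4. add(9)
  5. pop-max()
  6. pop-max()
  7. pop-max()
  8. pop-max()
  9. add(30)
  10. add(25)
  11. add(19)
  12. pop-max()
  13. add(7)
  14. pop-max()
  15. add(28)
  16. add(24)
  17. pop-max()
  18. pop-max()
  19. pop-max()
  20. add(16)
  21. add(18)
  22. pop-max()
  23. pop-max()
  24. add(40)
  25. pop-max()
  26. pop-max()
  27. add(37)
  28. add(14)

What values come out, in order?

insert 35 → {35}
insert 32 → {35, 32}
insert 41 → {41, 35, 32}
insert 9 → {41, 35, 32, 9}
pop-max → 41; now {35, 32, 9}
pop-max → 35; now {32, 9}
pop-max → 32; now {9}
pop-max → 9; now {}
insert 30 → {30}
insert 25 → {30, 25}
insert 19 → {30, 25, 19}
pop-max → 30; now {25, 19}
insert 7 → {25, 19, 7}
pop-max → 25; now {19, 7}
insert 28 → {28, 19, 7}
insert 24 → {28, 24, 19, 7}
pop-max → 28; now {24, 19, 7}
pop-max → 24; now {19, 7}
pop-max → 19; now {7}
insert 16 → {16, 7}
insert 18 → {18, 16, 7}
pop-max → 18; now {16, 7}
pop-max → 16; now {7}
insert 40 → {40, 7}
pop-max → 40; now {7}
pop-max → 7; now {}
insert 37 → {37}
insert 14 → {37, 14}

[41, 35, 32, 9, 30, 25, 28, 24, 19, 18, 16, 40, 7]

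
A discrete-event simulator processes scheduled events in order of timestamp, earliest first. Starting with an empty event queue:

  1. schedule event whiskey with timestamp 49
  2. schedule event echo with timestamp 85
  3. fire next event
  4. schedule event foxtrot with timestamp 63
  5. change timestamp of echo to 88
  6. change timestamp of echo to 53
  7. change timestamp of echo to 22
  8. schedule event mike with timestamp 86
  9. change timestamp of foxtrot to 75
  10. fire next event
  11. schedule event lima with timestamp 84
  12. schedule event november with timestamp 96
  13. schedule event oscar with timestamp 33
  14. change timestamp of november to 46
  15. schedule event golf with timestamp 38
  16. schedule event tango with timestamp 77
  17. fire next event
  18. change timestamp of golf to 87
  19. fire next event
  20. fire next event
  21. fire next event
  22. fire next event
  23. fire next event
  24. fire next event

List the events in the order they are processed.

add whiskey (timestamp 49) → {whiskey:49}
add echo (timestamp 85) → {whiskey:49, echo:85}
fire next event → whiskey; now {echo:85}
add foxtrot (timestamp 63) → {foxtrot:63, echo:85}
update echo to timestamp 88 → {foxtrot:63, echo:88}
update echo to timestamp 53 → {echo:53, foxtrot:63}
update echo to timestamp 22 → {echo:22, foxtrot:63}
add mike (timestamp 86) → {echo:22, foxtrot:63, mike:86}
update foxtrot to timestamp 75 → {echo:22, foxtrot:75, mike:86}
fire next event → echo; now {foxtrot:75, mike:86}
add lima (timestamp 84) → {foxtrot:75, lima:84, mike:86}
add november (timestamp 96) → {foxtrot:75, lima:84, mike:86, november:96}
add oscar (timestamp 33) → {oscar:33, foxtrot:75, lima:84, mike:86, november:96}
update november to timestamp 46 → {oscar:33, november:46, foxtrot:75, lima:84, mike:86}
add golf (timestamp 38) → {oscar:33, golf:38, november:46, foxtrot:75, lima:84, mike:86}
add tango (timestamp 77) → {oscar:33, golf:38, november:46, foxtrot:75, tango:77, lima:84, mike:86}
fire next event → oscar; now {golf:38, november:46, foxtrot:75, tango:77, lima:84, mike:86}
update golf to timestamp 87 → {november:46, foxtrot:75, tango:77, lima:84, mike:86, golf:87}
fire next event → november; now {foxtrot:75, tango:77, lima:84, mike:86, golf:87}
fire next event → foxtrot; now {tango:77, lima:84, mike:86, golf:87}
fire next event → tango; now {lima:84, mike:86, golf:87}
fire next event → lima; now {mike:86, golf:87}
fire next event → mike; now {golf:87}
fire next event → golf; now {}

whiskey → echo → oscar → november → foxtrot → tango → lima → mike → golf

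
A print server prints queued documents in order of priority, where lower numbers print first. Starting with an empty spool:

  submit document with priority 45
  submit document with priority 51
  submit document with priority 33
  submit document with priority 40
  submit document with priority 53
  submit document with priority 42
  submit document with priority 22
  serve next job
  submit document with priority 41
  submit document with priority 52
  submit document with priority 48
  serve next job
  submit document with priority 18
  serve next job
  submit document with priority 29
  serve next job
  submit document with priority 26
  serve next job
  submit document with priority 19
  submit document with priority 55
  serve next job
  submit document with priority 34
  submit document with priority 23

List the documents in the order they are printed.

[22, 33, 18, 29, 26, 19]

insert 45 → {45}
insert 51 → {45, 51}
insert 33 → {33, 45, 51}
insert 40 → {33, 40, 45, 51}
insert 53 → {33, 40, 45, 51, 53}
insert 42 → {33, 40, 42, 45, 51, 53}
insert 22 → {22, 33, 40, 42, 45, 51, 53}
serve next job → 22; now {33, 40, 42, 45, 51, 53}
insert 41 → {33, 40, 41, 42, 45, 51, 53}
insert 52 → {33, 40, 41, 42, 45, 51, 52, 53}
insert 48 → {33, 40, 41, 42, 45, 48, 51, 52, 53}
serve next job → 33; now {40, 41, 42, 45, 48, 51, 52, 53}
insert 18 → {18, 40, 41, 42, 45, 48, 51, 52, 53}
serve next job → 18; now {40, 41, 42, 45, 48, 51, 52, 53}
insert 29 → {29, 40, 41, 42, 45, 48, 51, 52, 53}
serve next job → 29; now {40, 41, 42, 45, 48, 51, 52, 53}
insert 26 → {26, 40, 41, 42, 45, 48, 51, 52, 53}
serve next job → 26; now {40, 41, 42, 45, 48, 51, 52, 53}
insert 19 → {19, 40, 41, 42, 45, 48, 51, 52, 53}
insert 55 → {19, 40, 41, 42, 45, 48, 51, 52, 53, 55}
serve next job → 19; now {40, 41, 42, 45, 48, 51, 52, 53, 55}
insert 34 → {34, 40, 41, 42, 45, 48, 51, 52, 53, 55}
insert 23 → {23, 34, 40, 41, 42, 45, 48, 51, 52, 53, 55}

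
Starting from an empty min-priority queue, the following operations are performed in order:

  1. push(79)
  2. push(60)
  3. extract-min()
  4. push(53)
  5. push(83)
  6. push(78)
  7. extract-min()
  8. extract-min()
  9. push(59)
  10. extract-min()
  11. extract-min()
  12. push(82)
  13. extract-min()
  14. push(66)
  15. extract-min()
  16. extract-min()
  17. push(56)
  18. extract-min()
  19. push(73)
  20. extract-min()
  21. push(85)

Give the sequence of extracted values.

60 → 53 → 78 → 59 → 79 → 82 → 66 → 83 → 56 → 73

insert 79 → {79}
insert 60 → {60, 79}
extract-min → 60; now {79}
insert 53 → {53, 79}
insert 83 → {53, 79, 83}
insert 78 → {53, 78, 79, 83}
extract-min → 53; now {78, 79, 83}
extract-min → 78; now {79, 83}
insert 59 → {59, 79, 83}
extract-min → 59; now {79, 83}
extract-min → 79; now {83}
insert 82 → {82, 83}
extract-min → 82; now {83}
insert 66 → {66, 83}
extract-min → 66; now {83}
extract-min → 83; now {}
insert 56 → {56}
extract-min → 56; now {}
insert 73 → {73}
extract-min → 73; now {}
insert 85 → {85}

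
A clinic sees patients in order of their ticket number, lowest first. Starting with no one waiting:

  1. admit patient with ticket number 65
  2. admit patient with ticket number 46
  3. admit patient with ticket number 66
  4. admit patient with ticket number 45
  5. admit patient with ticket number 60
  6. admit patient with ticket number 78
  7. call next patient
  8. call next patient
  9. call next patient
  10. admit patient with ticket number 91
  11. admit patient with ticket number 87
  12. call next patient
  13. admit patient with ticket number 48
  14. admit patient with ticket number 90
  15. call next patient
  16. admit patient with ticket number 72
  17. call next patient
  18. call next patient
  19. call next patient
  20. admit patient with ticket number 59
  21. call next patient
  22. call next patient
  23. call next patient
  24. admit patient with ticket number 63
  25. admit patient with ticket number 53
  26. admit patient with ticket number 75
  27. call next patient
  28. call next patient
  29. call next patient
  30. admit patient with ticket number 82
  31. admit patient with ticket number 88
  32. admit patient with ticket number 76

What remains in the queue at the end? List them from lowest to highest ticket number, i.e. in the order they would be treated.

[76, 82, 88, 91]

insert 65 → {65}
insert 46 → {46, 65}
insert 66 → {46, 65, 66}
insert 45 → {45, 46, 65, 66}
insert 60 → {45, 46, 60, 65, 66}
insert 78 → {45, 46, 60, 65, 66, 78}
call next patient → 45; now {46, 60, 65, 66, 78}
call next patient → 46; now {60, 65, 66, 78}
call next patient → 60; now {65, 66, 78}
insert 91 → {65, 66, 78, 91}
insert 87 → {65, 66, 78, 87, 91}
call next patient → 65; now {66, 78, 87, 91}
insert 48 → {48, 66, 78, 87, 91}
insert 90 → {48, 66, 78, 87, 90, 91}
call next patient → 48; now {66, 78, 87, 90, 91}
insert 72 → {66, 72, 78, 87, 90, 91}
call next patient → 66; now {72, 78, 87, 90, 91}
call next patient → 72; now {78, 87, 90, 91}
call next patient → 78; now {87, 90, 91}
insert 59 → {59, 87, 90, 91}
call next patient → 59; now {87, 90, 91}
call next patient → 87; now {90, 91}
call next patient → 90; now {91}
insert 63 → {63, 91}
insert 53 → {53, 63, 91}
insert 75 → {53, 63, 75, 91}
call next patient → 53; now {63, 75, 91}
call next patient → 63; now {75, 91}
call next patient → 75; now {91}
insert 82 → {82, 91}
insert 88 → {82, 88, 91}
insert 76 → {76, 82, 88, 91}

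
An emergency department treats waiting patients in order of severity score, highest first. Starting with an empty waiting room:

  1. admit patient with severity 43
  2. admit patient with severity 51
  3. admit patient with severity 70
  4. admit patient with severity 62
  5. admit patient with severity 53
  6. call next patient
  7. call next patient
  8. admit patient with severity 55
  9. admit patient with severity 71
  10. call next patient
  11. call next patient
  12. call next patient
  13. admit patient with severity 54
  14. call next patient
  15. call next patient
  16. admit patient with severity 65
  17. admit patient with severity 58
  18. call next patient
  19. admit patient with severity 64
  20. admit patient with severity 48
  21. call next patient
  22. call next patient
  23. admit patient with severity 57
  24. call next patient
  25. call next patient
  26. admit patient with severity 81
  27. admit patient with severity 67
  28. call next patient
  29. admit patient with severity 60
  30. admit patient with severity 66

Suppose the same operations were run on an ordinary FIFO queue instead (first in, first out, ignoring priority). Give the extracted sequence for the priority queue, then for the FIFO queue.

priority queue: [70, 62, 71, 55, 53, 54, 51, 65, 64, 58, 57, 48, 81]; FIFO queue: 43, 51, 70, 62, 53, 55, 71, 54, 65, 58, 64, 48, 57

insert 43 → {43}
insert 51 → {51, 43}
insert 70 → {70, 51, 43}
insert 62 → {70, 62, 51, 43}
insert 53 → {70, 62, 53, 51, 43}
call next patient → 70; now {62, 53, 51, 43}
call next patient → 62; now {53, 51, 43}
insert 55 → {55, 53, 51, 43}
insert 71 → {71, 55, 53, 51, 43}
call next patient → 71; now {55, 53, 51, 43}
call next patient → 55; now {53, 51, 43}
call next patient → 53; now {51, 43}
insert 54 → {54, 51, 43}
call next patient → 54; now {51, 43}
call next patient → 51; now {43}
insert 65 → {65, 43}
insert 58 → {65, 58, 43}
call next patient → 65; now {58, 43}
insert 64 → {64, 58, 43}
insert 48 → {64, 58, 48, 43}
call next patient → 64; now {58, 48, 43}
call next patient → 58; now {48, 43}
insert 57 → {57, 48, 43}
call next patient → 57; now {48, 43}
call next patient → 48; now {43}
insert 81 → {81, 43}
insert 67 → {81, 67, 43}
call next patient → 81; now {67, 43}
insert 60 → {67, 60, 43}
insert 66 → {67, 66, 60, 43}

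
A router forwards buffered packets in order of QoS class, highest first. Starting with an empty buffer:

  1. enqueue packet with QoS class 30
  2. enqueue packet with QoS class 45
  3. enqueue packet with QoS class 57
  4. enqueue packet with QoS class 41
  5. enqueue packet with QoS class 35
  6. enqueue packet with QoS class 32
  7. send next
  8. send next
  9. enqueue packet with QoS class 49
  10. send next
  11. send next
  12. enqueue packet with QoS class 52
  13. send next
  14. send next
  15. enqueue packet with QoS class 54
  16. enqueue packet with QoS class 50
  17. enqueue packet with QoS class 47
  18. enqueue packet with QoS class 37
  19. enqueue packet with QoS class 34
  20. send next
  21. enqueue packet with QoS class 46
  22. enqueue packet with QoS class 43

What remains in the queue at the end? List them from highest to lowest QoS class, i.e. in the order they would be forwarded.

insert 30 → {30}
insert 45 → {45, 30}
insert 57 → {57, 45, 30}
insert 41 → {57, 45, 41, 30}
insert 35 → {57, 45, 41, 35, 30}
insert 32 → {57, 45, 41, 35, 32, 30}
send next → 57; now {45, 41, 35, 32, 30}
send next → 45; now {41, 35, 32, 30}
insert 49 → {49, 41, 35, 32, 30}
send next → 49; now {41, 35, 32, 30}
send next → 41; now {35, 32, 30}
insert 52 → {52, 35, 32, 30}
send next → 52; now {35, 32, 30}
send next → 35; now {32, 30}
insert 54 → {54, 32, 30}
insert 50 → {54, 50, 32, 30}
insert 47 → {54, 50, 47, 32, 30}
insert 37 → {54, 50, 47, 37, 32, 30}
insert 34 → {54, 50, 47, 37, 34, 32, 30}
send next → 54; now {50, 47, 37, 34, 32, 30}
insert 46 → {50, 47, 46, 37, 34, 32, 30}
insert 43 → {50, 47, 46, 43, 37, 34, 32, 30}

[50, 47, 46, 43, 37, 34, 32, 30]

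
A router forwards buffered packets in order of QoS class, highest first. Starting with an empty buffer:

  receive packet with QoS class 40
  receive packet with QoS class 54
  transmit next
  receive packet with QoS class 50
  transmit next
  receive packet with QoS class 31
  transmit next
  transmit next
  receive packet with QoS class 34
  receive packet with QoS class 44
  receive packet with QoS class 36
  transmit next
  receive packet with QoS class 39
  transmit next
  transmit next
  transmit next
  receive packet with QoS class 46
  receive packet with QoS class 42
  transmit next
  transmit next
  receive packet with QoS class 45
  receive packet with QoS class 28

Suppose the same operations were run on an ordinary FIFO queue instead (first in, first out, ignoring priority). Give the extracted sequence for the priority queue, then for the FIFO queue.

priority queue: 54, 50, 40, 31, 44, 39, 36, 34, 46, 42; FIFO queue: [40, 54, 50, 31, 34, 44, 36, 39, 46, 42]

insert 40 → {40}
insert 54 → {54, 40}
transmit next → 54; now {40}
insert 50 → {50, 40}
transmit next → 50; now {40}
insert 31 → {40, 31}
transmit next → 40; now {31}
transmit next → 31; now {}
insert 34 → {34}
insert 44 → {44, 34}
insert 36 → {44, 36, 34}
transmit next → 44; now {36, 34}
insert 39 → {39, 36, 34}
transmit next → 39; now {36, 34}
transmit next → 36; now {34}
transmit next → 34; now {}
insert 46 → {46}
insert 42 → {46, 42}
transmit next → 46; now {42}
transmit next → 42; now {}
insert 45 → {45}
insert 28 → {45, 28}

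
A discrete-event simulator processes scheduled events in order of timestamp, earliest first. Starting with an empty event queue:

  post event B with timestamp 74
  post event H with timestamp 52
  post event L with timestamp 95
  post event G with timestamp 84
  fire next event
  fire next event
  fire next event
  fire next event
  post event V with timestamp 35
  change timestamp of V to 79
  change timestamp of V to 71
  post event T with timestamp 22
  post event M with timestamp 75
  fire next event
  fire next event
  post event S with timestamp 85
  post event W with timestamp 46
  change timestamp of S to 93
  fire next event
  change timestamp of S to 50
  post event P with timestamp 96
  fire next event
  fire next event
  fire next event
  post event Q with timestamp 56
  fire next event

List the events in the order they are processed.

add B (timestamp 74) → {B:74}
add H (timestamp 52) → {H:52, B:74}
add L (timestamp 95) → {H:52, B:74, L:95}
add G (timestamp 84) → {H:52, B:74, G:84, L:95}
fire next event → H; now {B:74, G:84, L:95}
fire next event → B; now {G:84, L:95}
fire next event → G; now {L:95}
fire next event → L; now {}
add V (timestamp 35) → {V:35}
update V to timestamp 79 → {V:79}
update V to timestamp 71 → {V:71}
add T (timestamp 22) → {T:22, V:71}
add M (timestamp 75) → {T:22, V:71, M:75}
fire next event → T; now {V:71, M:75}
fire next event → V; now {M:75}
add S (timestamp 85) → {M:75, S:85}
add W (timestamp 46) → {W:46, M:75, S:85}
update S to timestamp 93 → {W:46, M:75, S:93}
fire next event → W; now {M:75, S:93}
update S to timestamp 50 → {S:50, M:75}
add P (timestamp 96) → {S:50, M:75, P:96}
fire next event → S; now {M:75, P:96}
fire next event → M; now {P:96}
fire next event → P; now {}
add Q (timestamp 56) → {Q:56}
fire next event → Q; now {}

[H, B, G, L, T, V, W, S, M, P, Q]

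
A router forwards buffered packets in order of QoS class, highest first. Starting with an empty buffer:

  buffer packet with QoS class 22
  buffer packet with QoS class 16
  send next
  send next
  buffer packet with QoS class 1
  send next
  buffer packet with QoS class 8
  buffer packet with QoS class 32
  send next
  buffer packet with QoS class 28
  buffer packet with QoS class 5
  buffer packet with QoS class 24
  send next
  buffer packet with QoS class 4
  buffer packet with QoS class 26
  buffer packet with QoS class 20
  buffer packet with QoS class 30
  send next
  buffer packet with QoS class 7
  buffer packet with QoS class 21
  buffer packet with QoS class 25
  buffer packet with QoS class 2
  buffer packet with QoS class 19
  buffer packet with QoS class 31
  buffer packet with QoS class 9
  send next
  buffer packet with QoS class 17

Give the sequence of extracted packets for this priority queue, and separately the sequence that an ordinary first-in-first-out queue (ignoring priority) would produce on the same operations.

priority queue: 22 → 16 → 1 → 32 → 28 → 30 → 31; FIFO queue: 22, 16, 1, 8, 32, 28, 5

insert 22 → {22}
insert 16 → {22, 16}
send next → 22; now {16}
send next → 16; now {}
insert 1 → {1}
send next → 1; now {}
insert 8 → {8}
insert 32 → {32, 8}
send next → 32; now {8}
insert 28 → {28, 8}
insert 5 → {28, 8, 5}
insert 24 → {28, 24, 8, 5}
send next → 28; now {24, 8, 5}
insert 4 → {24, 8, 5, 4}
insert 26 → {26, 24, 8, 5, 4}
insert 20 → {26, 24, 20, 8, 5, 4}
insert 30 → {30, 26, 24, 20, 8, 5, 4}
send next → 30; now {26, 24, 20, 8, 5, 4}
insert 7 → {26, 24, 20, 8, 7, 5, 4}
insert 21 → {26, 24, 21, 20, 8, 7, 5, 4}
insert 25 → {26, 25, 24, 21, 20, 8, 7, 5, 4}
insert 2 → {26, 25, 24, 21, 20, 8, 7, 5, 4, 2}
insert 19 → {26, 25, 24, 21, 20, 19, 8, 7, 5, 4, 2}
insert 31 → {31, 26, 25, 24, 21, 20, 19, 8, 7, 5, 4, 2}
insert 9 → {31, 26, 25, 24, 21, 20, 19, 9, 8, 7, 5, 4, 2}
send next → 31; now {26, 25, 24, 21, 20, 19, 9, 8, 7, 5, 4, 2}
insert 17 → {26, 25, 24, 21, 20, 19, 17, 9, 8, 7, 5, 4, 2}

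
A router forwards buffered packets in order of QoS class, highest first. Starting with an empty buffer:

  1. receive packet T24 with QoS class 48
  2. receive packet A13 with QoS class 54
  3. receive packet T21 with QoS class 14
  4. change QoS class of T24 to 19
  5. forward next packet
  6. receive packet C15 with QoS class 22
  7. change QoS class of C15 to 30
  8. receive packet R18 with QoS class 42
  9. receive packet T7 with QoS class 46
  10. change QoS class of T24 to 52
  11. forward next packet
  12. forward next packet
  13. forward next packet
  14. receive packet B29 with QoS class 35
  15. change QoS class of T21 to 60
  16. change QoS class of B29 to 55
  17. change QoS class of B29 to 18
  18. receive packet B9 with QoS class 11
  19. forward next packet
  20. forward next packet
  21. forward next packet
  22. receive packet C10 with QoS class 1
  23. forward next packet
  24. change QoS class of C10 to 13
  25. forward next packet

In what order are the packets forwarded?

A13 → T24 → T7 → R18 → T21 → C15 → B29 → B9 → C10

add T24 (QoS class 48) → {T24:48}
add A13 (QoS class 54) → {A13:54, T24:48}
add T21 (QoS class 14) → {A13:54, T24:48, T21:14}
update T24 to QoS class 19 → {A13:54, T24:19, T21:14}
forward next packet → A13; now {T24:19, T21:14}
add C15 (QoS class 22) → {C15:22, T24:19, T21:14}
update C15 to QoS class 30 → {C15:30, T24:19, T21:14}
add R18 (QoS class 42) → {R18:42, C15:30, T24:19, T21:14}
add T7 (QoS class 46) → {T7:46, R18:42, C15:30, T24:19, T21:14}
update T24 to QoS class 52 → {T24:52, T7:46, R18:42, C15:30, T21:14}
forward next packet → T24; now {T7:46, R18:42, C15:30, T21:14}
forward next packet → T7; now {R18:42, C15:30, T21:14}
forward next packet → R18; now {C15:30, T21:14}
add B29 (QoS class 35) → {B29:35, C15:30, T21:14}
update T21 to QoS class 60 → {T21:60, B29:35, C15:30}
update B29 to QoS class 55 → {T21:60, B29:55, C15:30}
update B29 to QoS class 18 → {T21:60, C15:30, B29:18}
add B9 (QoS class 11) → {T21:60, C15:30, B29:18, B9:11}
forward next packet → T21; now {C15:30, B29:18, B9:11}
forward next packet → C15; now {B29:18, B9:11}
forward next packet → B29; now {B9:11}
add C10 (QoS class 1) → {B9:11, C10:1}
forward next packet → B9; now {C10:1}
update C10 to QoS class 13 → {C10:13}
forward next packet → C10; now {}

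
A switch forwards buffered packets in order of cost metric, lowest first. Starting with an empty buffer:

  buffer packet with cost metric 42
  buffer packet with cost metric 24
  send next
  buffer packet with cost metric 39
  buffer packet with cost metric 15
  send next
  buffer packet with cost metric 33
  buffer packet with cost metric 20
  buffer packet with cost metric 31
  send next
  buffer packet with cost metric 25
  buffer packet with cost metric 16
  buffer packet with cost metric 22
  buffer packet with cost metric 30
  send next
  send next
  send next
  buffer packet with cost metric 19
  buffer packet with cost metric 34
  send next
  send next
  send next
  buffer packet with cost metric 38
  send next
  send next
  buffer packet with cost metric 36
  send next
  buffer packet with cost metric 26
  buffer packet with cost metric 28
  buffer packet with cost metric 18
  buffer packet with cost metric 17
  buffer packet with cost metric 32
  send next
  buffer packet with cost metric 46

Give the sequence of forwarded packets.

[24, 15, 20, 16, 22, 25, 19, 30, 31, 33, 34, 36, 17]

insert 42 → {42}
insert 24 → {24, 42}
send next → 24; now {42}
insert 39 → {39, 42}
insert 15 → {15, 39, 42}
send next → 15; now {39, 42}
insert 33 → {33, 39, 42}
insert 20 → {20, 33, 39, 42}
insert 31 → {20, 31, 33, 39, 42}
send next → 20; now {31, 33, 39, 42}
insert 25 → {25, 31, 33, 39, 42}
insert 16 → {16, 25, 31, 33, 39, 42}
insert 22 → {16, 22, 25, 31, 33, 39, 42}
insert 30 → {16, 22, 25, 30, 31, 33, 39, 42}
send next → 16; now {22, 25, 30, 31, 33, 39, 42}
send next → 22; now {25, 30, 31, 33, 39, 42}
send next → 25; now {30, 31, 33, 39, 42}
insert 19 → {19, 30, 31, 33, 39, 42}
insert 34 → {19, 30, 31, 33, 34, 39, 42}
send next → 19; now {30, 31, 33, 34, 39, 42}
send next → 30; now {31, 33, 34, 39, 42}
send next → 31; now {33, 34, 39, 42}
insert 38 → {33, 34, 38, 39, 42}
send next → 33; now {34, 38, 39, 42}
send next → 34; now {38, 39, 42}
insert 36 → {36, 38, 39, 42}
send next → 36; now {38, 39, 42}
insert 26 → {26, 38, 39, 42}
insert 28 → {26, 28, 38, 39, 42}
insert 18 → {18, 26, 28, 38, 39, 42}
insert 17 → {17, 18, 26, 28, 38, 39, 42}
insert 32 → {17, 18, 26, 28, 32, 38, 39, 42}
send next → 17; now {18, 26, 28, 32, 38, 39, 42}
insert 46 → {18, 26, 28, 32, 38, 39, 42, 46}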